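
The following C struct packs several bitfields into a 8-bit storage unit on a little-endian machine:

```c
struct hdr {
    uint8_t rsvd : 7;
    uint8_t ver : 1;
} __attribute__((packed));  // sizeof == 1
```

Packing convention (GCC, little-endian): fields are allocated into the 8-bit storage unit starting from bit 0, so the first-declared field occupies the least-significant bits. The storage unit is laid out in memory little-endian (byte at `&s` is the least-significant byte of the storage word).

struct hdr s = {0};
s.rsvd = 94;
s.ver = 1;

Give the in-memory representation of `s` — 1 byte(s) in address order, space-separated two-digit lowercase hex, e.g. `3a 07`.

de

[0+:7] rsvd=94 & 0x7f = 0x5e; word=0x5e
[7+:1] ver=1 & 0x1 = 0x1; word=0xde
word = 0xde → little-endian bytes:
  [0]=0xde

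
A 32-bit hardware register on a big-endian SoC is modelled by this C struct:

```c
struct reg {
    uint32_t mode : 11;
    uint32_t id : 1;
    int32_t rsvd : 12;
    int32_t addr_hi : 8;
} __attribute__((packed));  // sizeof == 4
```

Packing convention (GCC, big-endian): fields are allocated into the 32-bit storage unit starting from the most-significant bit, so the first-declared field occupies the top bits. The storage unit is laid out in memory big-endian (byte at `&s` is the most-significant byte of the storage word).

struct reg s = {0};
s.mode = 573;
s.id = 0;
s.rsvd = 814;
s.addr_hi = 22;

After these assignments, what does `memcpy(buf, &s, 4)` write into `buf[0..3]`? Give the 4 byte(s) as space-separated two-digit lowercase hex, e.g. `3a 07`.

47 a3 2e 16

[21+:11] mode=573 & 0x7ff = 0x23d; word=0x47a00000
[20+:1] id=0 & 0x1 = 0x0; word=0x47a00000
[8+:12] rsvd=814 & 0xfff = 0x32e; word=0x47a32e00
[0+:8] addr_hi=22 & 0xff = 0x16; word=0x47a32e16
word = 0x47a32e16 → big-endian bytes:
  [0]=0x47  [1]=0xa3  [2]=0x2e  [3]=0x16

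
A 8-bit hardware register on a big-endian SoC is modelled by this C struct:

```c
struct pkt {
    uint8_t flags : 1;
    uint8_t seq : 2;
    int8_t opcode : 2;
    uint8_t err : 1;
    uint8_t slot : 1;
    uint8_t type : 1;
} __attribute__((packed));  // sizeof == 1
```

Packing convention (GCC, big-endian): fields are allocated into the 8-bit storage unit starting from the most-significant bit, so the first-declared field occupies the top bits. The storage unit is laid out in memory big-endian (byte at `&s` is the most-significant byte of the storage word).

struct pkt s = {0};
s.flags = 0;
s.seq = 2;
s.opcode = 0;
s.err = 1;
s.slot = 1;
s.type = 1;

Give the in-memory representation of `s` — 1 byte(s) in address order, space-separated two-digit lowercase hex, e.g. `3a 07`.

flags:1 = 0 → 0x0 << 7 → word 0x00
seq:2 = 2 → 0x2 << 5 → word 0x40
opcode:2 = 0 → 0x0 << 3 → word 0x40
err:1 = 1 → 0x1 << 2 → word 0x44
slot:1 = 1 → 0x1 << 1 → word 0x46
type:1 = 1 → 0x1 << 0 → word 0x47
word = 0x47 → big-endian bytes:
  [0]=0x47

47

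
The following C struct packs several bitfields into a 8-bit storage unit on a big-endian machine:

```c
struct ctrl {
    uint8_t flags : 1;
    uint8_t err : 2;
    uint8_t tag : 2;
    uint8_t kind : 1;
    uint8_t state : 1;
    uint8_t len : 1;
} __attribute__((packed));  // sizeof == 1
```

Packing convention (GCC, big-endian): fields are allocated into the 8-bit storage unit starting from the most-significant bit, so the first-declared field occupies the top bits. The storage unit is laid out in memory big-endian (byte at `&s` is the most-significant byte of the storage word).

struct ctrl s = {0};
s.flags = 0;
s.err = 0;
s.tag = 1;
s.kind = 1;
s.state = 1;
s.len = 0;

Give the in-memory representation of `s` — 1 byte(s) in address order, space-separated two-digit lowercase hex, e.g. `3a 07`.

flags:1 = 0 → 0x0 << 7 → word 0x00
err:2 = 0 → 0x0 << 5 → word 0x00
tag:2 = 1 → 0x1 << 3 → word 0x08
kind:1 = 1 → 0x1 << 2 → word 0x0c
state:1 = 1 → 0x1 << 1 → word 0x0e
len:1 = 0 → 0x0 << 0 → word 0x0e
word = 0x0e → big-endian bytes:
  [0]=0x0e

0e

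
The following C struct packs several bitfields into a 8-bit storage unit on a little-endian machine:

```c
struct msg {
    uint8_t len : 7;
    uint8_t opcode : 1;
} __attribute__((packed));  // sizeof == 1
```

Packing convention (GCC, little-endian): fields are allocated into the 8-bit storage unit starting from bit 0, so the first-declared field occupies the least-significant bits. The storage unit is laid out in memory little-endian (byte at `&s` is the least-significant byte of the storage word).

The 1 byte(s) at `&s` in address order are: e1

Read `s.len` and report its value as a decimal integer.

97

[0]=0xe1 (little-endian) → word 0xe1
len [0+:7] = (word>>0) & 0x7f = 97  ←
opcode [7+:1] = (word>>7) & 0x1 = 1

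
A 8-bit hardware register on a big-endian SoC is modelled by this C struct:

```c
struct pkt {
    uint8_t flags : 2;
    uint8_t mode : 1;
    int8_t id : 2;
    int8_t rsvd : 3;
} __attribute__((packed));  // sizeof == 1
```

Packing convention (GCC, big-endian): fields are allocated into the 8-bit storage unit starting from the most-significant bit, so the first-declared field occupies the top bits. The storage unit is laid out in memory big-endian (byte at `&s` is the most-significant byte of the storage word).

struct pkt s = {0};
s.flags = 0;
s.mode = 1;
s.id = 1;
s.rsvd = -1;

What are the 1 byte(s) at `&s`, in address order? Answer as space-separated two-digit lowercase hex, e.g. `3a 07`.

flags (2b) val=0 bits=0x0 at bit 6: 0x00
mode (1b) val=1 bits=0x1 at bit 5: 0x20
id (2b) val=1 bits=0x1 at bit 3: 0x28
rsvd (3b) val=-1 bits=0x7 at bit 0: 0x2f
word = 0x2f → big-endian bytes:
  [0]=0x2f

2f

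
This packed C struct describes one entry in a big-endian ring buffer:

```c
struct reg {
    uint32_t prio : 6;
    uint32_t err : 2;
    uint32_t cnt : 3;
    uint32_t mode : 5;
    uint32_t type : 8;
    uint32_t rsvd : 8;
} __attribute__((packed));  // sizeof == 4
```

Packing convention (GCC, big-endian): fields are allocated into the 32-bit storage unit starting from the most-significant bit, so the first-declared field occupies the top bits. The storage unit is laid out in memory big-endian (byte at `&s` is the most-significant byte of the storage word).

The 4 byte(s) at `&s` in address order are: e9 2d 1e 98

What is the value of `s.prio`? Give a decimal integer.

[0]=0xe9 [1]=0x2d [2]=0x1e [3]=0x98 (big-endian) → word 0xe92d1e98
prio:6 @ bit 26 → (0xe92d1e98>>26)&0x3f = 0x3a  ←
err:2 @ bit 24 → (0xe92d1e98>>24)&0x3 = 0x1
cnt:3 @ bit 21 → (0xe92d1e98>>21)&0x7 = 0x1
mode:5 @ bit 16 → (0xe92d1e98>>16)&0x1f = 0xd
type:8 @ bit 8 → (0xe92d1e98>>8)&0xff = 0x1e
rsvd:8 @ bit 0 → (0xe92d1e98>>0)&0xff = 0x98

58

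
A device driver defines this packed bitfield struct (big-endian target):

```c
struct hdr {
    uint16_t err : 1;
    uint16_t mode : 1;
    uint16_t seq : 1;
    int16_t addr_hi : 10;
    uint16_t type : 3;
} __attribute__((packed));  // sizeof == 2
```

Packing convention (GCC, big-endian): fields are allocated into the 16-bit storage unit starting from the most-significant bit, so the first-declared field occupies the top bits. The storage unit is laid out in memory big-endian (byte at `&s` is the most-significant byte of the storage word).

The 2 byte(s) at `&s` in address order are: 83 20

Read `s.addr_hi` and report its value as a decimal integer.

100

[0]=0x83 [1]=0x20 (big-endian) → word 0x8320
err [15+:1] = (word>>15) & 0x1 = 1
mode [14+:1] = (word>>14) & 0x1 = 0
seq [13+:1] = (word>>13) & 0x1 = 0
addr_hi [3+:10] = (word>>3) & 0x3ff = 100  ←
type [0+:3] = (word>>0) & 0x7 = 0
addr_hi signed 10b, MSB=0: value = 100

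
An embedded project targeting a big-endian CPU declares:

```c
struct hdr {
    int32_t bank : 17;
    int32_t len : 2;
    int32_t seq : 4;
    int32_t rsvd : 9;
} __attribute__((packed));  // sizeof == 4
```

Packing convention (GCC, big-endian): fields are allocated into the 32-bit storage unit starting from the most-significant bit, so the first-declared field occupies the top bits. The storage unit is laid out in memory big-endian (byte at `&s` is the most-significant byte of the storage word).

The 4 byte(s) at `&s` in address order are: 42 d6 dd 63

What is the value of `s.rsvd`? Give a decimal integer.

[0]=0x42 [1]=0xd6 [2]=0xdd [3]=0x63 (big-endian) → word 0x42d6dd63
bank [15+:17] = (word>>15) & 0x1ffff = 34221
len [13+:2] = (word>>13) & 0x3 = 2
seq [9+:4] = (word>>9) & 0xf = 14
rsvd [0+:9] = (word>>0) & 0x1ff = 355  ←
rsvd signed 9b, MSB=1: 355 - 512 = -157

-157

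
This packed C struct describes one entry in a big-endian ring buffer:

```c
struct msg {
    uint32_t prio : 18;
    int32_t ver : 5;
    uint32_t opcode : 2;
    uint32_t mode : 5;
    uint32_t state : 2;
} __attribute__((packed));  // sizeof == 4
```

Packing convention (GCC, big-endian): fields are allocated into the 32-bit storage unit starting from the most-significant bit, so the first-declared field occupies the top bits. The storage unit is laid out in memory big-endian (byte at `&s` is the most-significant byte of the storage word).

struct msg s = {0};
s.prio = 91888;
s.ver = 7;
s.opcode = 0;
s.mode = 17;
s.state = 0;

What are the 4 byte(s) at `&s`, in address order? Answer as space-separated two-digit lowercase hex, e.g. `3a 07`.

59 bc 0e 44

prio (18b) val=91888 bits=0x166f0 at bit 14: 0x59bc0000
ver (5b) val=7 bits=0x7 at bit 9: 0x59bc0e00
opcode (2b) val=0 bits=0x0 at bit 7: 0x59bc0e00
mode (5b) val=17 bits=0x11 at bit 2: 0x59bc0e44
state (2b) val=0 bits=0x0 at bit 0: 0x59bc0e44
word = 0x59bc0e44 → big-endian bytes:
  [0]=0x59  [1]=0xbc  [2]=0x0e  [3]=0x44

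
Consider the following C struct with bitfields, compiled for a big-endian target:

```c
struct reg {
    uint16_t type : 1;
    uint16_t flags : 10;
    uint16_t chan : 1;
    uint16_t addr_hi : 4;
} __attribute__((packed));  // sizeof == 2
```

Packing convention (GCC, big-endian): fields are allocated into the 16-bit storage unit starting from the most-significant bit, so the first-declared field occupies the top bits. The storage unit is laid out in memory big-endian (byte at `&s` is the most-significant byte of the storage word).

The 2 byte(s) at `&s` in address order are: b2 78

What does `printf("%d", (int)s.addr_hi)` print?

[0]=0xb2 [1]=0x78 (big-endian) → word 0xb278
type [15+:1] = (word>>15) & 0x1 = 1
flags [5+:10] = (word>>5) & 0x3ff = 403
chan [4+:1] = (word>>4) & 0x1 = 1
addr_hi [0+:4] = (word>>0) & 0xf = 8  ←

8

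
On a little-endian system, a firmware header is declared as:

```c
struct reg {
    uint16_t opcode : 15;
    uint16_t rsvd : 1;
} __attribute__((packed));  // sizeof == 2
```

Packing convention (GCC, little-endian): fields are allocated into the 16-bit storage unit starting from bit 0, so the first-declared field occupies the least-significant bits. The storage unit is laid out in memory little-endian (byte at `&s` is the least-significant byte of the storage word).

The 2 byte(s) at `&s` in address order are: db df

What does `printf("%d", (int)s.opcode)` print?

[0]=0xdb [1]=0xdf (little-endian) → word 0xdfdb
opcode [0+:15] = (word>>0) & 0x7fff = 24539  ←
rsvd [15+:1] = (word>>15) & 0x1 = 1

24539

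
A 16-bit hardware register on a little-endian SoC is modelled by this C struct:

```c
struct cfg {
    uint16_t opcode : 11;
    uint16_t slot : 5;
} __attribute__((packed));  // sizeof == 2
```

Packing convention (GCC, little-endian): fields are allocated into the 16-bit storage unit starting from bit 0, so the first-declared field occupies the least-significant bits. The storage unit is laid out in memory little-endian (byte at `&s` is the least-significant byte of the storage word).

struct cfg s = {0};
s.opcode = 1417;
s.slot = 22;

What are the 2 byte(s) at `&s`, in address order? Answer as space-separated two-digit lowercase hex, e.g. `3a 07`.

[0+:11] opcode=1417 & 0x7ff = 0x589; word=0x0589
[11+:5] slot=22 & 0x1f = 0x16; word=0xb589
word = 0xb589 → little-endian bytes:
  [0]=0x89  [1]=0xb5

89 b5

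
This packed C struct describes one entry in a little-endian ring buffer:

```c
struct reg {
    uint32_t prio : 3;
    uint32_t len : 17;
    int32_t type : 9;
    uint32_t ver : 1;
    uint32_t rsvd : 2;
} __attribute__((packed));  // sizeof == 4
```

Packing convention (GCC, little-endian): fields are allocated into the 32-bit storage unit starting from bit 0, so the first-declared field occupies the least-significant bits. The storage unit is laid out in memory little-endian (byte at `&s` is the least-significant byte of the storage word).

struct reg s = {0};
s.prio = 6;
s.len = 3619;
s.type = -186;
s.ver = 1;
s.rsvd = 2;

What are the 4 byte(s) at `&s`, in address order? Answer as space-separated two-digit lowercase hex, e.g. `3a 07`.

1e 71 60 b4

prio (3b) val=6 bits=0x6 at bit 0: 0x00000006
len (17b) val=3619 bits=0xe23 at bit 3: 0x0000711e
type (9b) val=-186 bits=0x146 at bit 20: 0x1460711e
ver (1b) val=1 bits=0x1 at bit 29: 0x3460711e
rsvd (2b) val=2 bits=0x2 at bit 30: 0xb460711e
word = 0xb460711e → little-endian bytes:
  [0]=0x1e  [1]=0x71  [2]=0x60  [3]=0xb4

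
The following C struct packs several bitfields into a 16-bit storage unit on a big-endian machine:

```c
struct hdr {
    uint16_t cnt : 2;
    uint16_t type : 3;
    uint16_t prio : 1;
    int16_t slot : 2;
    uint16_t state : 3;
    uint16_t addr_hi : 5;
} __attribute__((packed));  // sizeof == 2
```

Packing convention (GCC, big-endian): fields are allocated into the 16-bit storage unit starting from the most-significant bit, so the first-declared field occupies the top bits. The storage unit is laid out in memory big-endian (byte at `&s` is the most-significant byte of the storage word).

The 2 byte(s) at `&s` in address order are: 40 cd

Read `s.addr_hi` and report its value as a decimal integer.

13

[0]=0x40 [1]=0xcd (big-endian) → word 0x40cd
cnt:2 @ bit 14 → (0x40cd>>14)&0x3 = 0x1
type:3 @ bit 11 → (0x40cd>>11)&0x7 = 0x0
prio:1 @ bit 10 → (0x40cd>>10)&0x1 = 0x0
slot:2 @ bit 8 → (0x40cd>>8)&0x3 = 0x0
state:3 @ bit 5 → (0x40cd>>5)&0x7 = 0x6
addr_hi:5 @ bit 0 → (0x40cd>>0)&0x1f = 0xd  ←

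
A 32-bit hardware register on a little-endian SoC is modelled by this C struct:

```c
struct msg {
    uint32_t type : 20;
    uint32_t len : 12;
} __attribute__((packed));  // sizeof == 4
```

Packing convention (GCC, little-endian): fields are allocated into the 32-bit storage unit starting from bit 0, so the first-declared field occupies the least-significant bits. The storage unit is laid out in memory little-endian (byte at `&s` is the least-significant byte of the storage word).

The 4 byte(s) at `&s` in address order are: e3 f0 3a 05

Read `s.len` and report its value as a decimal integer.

83

[0]=0xe3 [1]=0xf0 [2]=0x3a [3]=0x05 (little-endian) → word 0x053af0e3
type:20 @ bit 0 → (0x053af0e3>>0)&0xfffff = 0xaf0e3
len:12 @ bit 20 → (0x053af0e3>>20)&0xfff = 0x53  ←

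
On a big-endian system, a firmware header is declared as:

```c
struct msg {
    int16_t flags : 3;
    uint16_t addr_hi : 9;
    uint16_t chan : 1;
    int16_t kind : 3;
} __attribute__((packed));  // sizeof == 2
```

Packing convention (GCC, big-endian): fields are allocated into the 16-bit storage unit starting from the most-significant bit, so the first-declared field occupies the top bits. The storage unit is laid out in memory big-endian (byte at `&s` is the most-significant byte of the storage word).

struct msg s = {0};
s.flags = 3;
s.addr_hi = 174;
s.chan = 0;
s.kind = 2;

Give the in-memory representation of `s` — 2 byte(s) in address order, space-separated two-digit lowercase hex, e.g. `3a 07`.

6a e2

[13+:3] flags=3 & 0x7 = 0x3; word=0x6000
[4+:9] addr_hi=174 & 0x1ff = 0xae; word=0x6ae0
[3+:1] chan=0 & 0x1 = 0x0; word=0x6ae0
[0+:3] kind=2 & 0x7 = 0x2; word=0x6ae2
word = 0x6ae2 → big-endian bytes:
  [0]=0x6a  [1]=0xe2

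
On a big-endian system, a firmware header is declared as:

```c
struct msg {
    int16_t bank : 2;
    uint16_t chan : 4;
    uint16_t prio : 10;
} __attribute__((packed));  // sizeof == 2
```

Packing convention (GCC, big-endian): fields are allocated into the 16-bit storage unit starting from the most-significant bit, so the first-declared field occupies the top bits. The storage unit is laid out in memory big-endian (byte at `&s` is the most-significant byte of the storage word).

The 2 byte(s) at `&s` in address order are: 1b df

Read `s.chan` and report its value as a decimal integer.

6

[0]=0x1b [1]=0xdf (big-endian) → word 0x1bdf
bank [14+:2] = (word>>14) & 0x3 = 0
chan [10+:4] = (word>>10) & 0xf = 6  ←
prio [0+:10] = (word>>0) & 0x3ff = 991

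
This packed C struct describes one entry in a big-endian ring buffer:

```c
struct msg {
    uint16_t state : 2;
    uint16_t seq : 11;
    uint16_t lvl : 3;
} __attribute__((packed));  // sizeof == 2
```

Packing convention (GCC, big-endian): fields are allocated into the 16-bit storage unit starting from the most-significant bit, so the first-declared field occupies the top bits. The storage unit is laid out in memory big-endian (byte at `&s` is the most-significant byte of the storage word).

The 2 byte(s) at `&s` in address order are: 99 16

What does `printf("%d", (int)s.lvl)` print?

6

[0]=0x99 [1]=0x16 (big-endian) → word 0x9916
state [14+:2] = (word>>14) & 0x3 = 2
seq [3+:11] = (word>>3) & 0x7ff = 802
lvl [0+:3] = (word>>0) & 0x7 = 6  ←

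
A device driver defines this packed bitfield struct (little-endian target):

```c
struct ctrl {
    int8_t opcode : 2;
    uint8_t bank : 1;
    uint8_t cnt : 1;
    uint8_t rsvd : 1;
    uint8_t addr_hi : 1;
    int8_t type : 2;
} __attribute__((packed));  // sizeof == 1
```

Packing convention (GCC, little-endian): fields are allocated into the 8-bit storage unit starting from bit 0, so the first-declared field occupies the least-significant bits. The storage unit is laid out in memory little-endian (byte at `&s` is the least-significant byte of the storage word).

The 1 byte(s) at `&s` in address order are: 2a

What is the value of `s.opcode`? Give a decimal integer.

[0]=0x2a (little-endian) → word 0x2a
opcode [0+:2] = (word>>0) & 0x3 = 2  ←
bank [2+:1] = (word>>2) & 0x1 = 0
cnt [3+:1] = (word>>3) & 0x1 = 1
rsvd [4+:1] = (word>>4) & 0x1 = 0
addr_hi [5+:1] = (word>>5) & 0x1 = 1
type [6+:2] = (word>>6) & 0x3 = 0
opcode signed 2b, MSB=1: 2 - 4 = -2

-2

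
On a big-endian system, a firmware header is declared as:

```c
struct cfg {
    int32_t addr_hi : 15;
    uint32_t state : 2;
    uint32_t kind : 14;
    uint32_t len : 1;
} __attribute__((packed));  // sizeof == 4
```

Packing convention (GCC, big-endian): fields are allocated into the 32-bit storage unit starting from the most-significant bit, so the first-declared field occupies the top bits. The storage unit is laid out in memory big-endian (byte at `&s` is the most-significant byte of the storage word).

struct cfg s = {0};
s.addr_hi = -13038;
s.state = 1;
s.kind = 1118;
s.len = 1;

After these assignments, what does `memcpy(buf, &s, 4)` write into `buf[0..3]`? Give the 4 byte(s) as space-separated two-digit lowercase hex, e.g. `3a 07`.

addr_hi:15 = -13038 → 0x4d12 << 17 → word 0x9a240000
state:2 = 1 → 0x1 << 15 → word 0x9a248000
kind:14 = 1118 → 0x45e << 1 → word 0x9a2488bc
len:1 = 1 → 0x1 << 0 → word 0x9a2488bd
word = 0x9a2488bd → big-endian bytes:
  [0]=0x9a  [1]=0x24  [2]=0x88  [3]=0xbd

9a 24 88 bd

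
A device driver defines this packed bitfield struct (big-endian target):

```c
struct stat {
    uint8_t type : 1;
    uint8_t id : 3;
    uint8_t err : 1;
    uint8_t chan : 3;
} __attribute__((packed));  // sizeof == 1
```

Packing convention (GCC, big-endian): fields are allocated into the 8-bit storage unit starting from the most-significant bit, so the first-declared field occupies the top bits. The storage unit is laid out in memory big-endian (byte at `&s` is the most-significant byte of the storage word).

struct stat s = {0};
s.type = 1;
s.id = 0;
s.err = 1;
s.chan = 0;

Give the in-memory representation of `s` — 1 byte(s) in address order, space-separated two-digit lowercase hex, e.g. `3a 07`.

88

[7+:1] type=1 & 0x1 = 0x1; word=0x80
[4+:3] id=0 & 0x7 = 0x0; word=0x80
[3+:1] err=1 & 0x1 = 0x1; word=0x88
[0+:3] chan=0 & 0x7 = 0x0; word=0x88
word = 0x88 → big-endian bytes:
  [0]=0x88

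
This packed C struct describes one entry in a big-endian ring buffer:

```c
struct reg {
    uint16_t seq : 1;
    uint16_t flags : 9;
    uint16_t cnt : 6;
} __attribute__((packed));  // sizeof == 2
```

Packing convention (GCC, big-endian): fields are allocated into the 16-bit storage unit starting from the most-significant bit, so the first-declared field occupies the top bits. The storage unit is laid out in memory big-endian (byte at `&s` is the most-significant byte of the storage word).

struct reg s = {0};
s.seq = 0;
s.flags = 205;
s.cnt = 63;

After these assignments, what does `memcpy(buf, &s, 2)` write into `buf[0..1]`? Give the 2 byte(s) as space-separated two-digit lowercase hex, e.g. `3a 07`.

seq (1b) val=0 bits=0x0 at bit 15: 0x0000
flags (9b) val=205 bits=0xcd at bit 6: 0x3340
cnt (6b) val=63 bits=0x3f at bit 0: 0x337f
word = 0x337f → big-endian bytes:
  [0]=0x33  [1]=0x7f

33 7f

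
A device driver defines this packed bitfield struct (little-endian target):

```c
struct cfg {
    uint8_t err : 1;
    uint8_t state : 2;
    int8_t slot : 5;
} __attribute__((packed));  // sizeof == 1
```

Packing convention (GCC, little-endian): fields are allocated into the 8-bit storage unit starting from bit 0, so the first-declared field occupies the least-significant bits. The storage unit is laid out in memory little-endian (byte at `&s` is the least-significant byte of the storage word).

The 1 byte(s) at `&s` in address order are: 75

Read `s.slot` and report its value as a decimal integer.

14

[0]=0x75 (little-endian) → word 0x75
err:1 @ bit 0 → (0x75>>0)&0x1 = 0x1
state:2 @ bit 1 → (0x75>>1)&0x3 = 0x2
slot:5 @ bit 3 → (0x75>>3)&0x1f = 0xe  ←
slot signed 5b, MSB=0: value = 14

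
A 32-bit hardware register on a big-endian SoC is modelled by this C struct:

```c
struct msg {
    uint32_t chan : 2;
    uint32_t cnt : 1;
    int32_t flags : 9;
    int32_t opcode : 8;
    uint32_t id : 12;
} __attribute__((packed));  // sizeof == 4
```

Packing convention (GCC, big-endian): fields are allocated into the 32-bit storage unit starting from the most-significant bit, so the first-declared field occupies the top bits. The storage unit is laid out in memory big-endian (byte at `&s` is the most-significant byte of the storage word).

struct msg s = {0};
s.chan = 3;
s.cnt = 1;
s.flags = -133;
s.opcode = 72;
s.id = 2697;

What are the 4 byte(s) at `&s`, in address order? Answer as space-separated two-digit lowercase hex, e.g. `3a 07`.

chan:2 = 3 → 0x3 << 30 → word 0xc0000000
cnt:1 = 1 → 0x1 << 29 → word 0xe0000000
flags:9 = -133 → 0x17b << 20 → word 0xf7b00000
opcode:8 = 72 → 0x48 << 12 → word 0xf7b48000
id:12 = 2697 → 0xa89 << 0 → word 0xf7b48a89
word = 0xf7b48a89 → big-endian bytes:
  [0]=0xf7  [1]=0xb4  [2]=0x8a  [3]=0x89

f7 b4 8a 89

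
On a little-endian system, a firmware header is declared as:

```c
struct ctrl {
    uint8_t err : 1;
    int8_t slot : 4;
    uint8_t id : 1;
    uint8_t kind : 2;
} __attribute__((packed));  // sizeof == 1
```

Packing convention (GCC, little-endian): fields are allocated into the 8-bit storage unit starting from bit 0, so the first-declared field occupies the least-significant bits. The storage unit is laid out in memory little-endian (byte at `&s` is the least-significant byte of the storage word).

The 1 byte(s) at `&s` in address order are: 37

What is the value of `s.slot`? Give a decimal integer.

-5

[0]=0x37 (little-endian) → word 0x37
err:1 @ bit 0 → (0x37>>0)&0x1 = 0x1
slot:4 @ bit 1 → (0x37>>1)&0xf = 0xb  ←
id:1 @ bit 5 → (0x37>>5)&0x1 = 0x1
kind:2 @ bit 6 → (0x37>>6)&0x3 = 0x0
slot signed 4b, MSB=1: 11 - 16 = -5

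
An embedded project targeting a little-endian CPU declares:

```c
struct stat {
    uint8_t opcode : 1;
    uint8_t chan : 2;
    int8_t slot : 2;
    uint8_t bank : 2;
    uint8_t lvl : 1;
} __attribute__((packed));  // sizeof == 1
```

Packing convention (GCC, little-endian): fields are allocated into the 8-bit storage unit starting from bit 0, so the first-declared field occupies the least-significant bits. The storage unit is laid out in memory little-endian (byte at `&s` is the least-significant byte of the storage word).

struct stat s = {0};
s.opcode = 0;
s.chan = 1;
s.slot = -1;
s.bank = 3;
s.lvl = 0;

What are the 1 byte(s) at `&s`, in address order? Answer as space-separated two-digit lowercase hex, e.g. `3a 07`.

[0+:1] opcode=0 & 0x1 = 0x0; word=0x00
[1+:2] chan=1 & 0x3 = 0x1; word=0x02
[3+:2] slot=-1 & 0x3 = 0x3; word=0x1a
[5+:2] bank=3 & 0x3 = 0x3; word=0x7a
[7+:1] lvl=0 & 0x1 = 0x0; word=0x7a
word = 0x7a → little-endian bytes:
  [0]=0x7a

7a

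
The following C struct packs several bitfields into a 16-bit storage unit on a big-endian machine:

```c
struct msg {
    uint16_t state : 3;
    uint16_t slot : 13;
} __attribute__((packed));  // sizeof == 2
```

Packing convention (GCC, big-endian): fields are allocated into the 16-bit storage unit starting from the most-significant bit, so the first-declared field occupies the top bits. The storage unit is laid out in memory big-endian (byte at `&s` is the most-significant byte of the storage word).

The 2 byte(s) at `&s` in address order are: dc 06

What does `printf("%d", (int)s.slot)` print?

[0]=0xdc [1]=0x06 (big-endian) → word 0xdc06
state:3 @ bit 13 → (0xdc06>>13)&0x7 = 0x6
slot:13 @ bit 0 → (0xdc06>>0)&0x1fff = 0x1c06  ←

7174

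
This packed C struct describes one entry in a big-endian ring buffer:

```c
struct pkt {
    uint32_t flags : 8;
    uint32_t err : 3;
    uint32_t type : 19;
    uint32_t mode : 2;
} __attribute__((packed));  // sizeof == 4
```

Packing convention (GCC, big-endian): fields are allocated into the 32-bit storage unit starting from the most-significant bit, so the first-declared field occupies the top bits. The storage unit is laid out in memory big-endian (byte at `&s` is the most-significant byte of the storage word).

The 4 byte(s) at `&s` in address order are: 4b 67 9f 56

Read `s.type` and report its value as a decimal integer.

124885

[0]=0x4b [1]=0x67 [2]=0x9f [3]=0x56 (big-endian) → word 0x4b679f56
flags [24+:8] = (word>>24) & 0xff = 75
err [21+:3] = (word>>21) & 0x7 = 3
type [2+:19] = (word>>2) & 0x7ffff = 124885  ←
mode [0+:2] = (word>>0) & 0x3 = 2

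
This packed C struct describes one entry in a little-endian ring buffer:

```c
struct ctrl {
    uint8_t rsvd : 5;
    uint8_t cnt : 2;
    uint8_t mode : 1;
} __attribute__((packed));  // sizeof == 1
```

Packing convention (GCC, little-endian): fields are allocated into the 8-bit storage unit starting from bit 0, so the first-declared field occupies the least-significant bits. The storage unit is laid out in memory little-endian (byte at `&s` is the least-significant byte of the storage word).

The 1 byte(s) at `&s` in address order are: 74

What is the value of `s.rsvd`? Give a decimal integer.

[0]=0x74 (little-endian) → word 0x74
rsvd [0+:5] = (word>>0) & 0x1f = 20  ←
cnt [5+:2] = (word>>5) & 0x3 = 3
mode [7+:1] = (word>>7) & 0x1 = 0

20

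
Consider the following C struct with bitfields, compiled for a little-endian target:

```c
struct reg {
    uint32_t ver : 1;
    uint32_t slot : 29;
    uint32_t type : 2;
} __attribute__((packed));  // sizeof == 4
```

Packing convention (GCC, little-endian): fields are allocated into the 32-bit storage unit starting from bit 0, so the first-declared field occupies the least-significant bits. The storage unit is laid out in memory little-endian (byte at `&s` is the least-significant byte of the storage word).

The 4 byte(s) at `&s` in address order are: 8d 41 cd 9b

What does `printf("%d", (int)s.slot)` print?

[0]=0x8d [1]=0x41 [2]=0xcd [3]=0x9b (little-endian) → word 0x9bcd418d
ver:1 @ bit 0 → (0x9bcd418d>>0)&0x1 = 0x1
slot:29 @ bit 1 → (0x9bcd418d>>1)&0x1fffffff = 0xde6a0c6  ←
type:2 @ bit 30 → (0x9bcd418d>>30)&0x3 = 0x2

233218246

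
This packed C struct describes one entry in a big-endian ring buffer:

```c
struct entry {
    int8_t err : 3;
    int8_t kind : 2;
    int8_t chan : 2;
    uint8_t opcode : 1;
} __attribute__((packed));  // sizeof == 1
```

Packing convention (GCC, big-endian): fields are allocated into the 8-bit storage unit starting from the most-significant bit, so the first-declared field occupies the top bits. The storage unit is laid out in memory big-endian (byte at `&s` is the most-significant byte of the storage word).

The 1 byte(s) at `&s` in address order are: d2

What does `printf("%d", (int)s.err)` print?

[0]=0xd2 (big-endian) → word 0xd2
err:3 @ bit 5 → (0xd2>>5)&0x7 = 0x6  ←
kind:2 @ bit 3 → (0xd2>>3)&0x3 = 0x2
chan:2 @ bit 1 → (0xd2>>1)&0x3 = 0x1
opcode:1 @ bit 0 → (0xd2>>0)&0x1 = 0x0
err signed 3b, MSB=1: 6 - 8 = -2

-2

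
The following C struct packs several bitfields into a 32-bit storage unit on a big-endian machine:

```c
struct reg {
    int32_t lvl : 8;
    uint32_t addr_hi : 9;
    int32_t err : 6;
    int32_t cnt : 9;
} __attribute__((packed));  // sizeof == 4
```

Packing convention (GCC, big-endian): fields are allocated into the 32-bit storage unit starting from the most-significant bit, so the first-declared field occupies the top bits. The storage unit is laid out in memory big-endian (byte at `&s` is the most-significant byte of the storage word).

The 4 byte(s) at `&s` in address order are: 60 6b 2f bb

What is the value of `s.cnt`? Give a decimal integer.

-69

[0]=0x60 [1]=0x6b [2]=0x2f [3]=0xbb (big-endian) → word 0x606b2fbb
lvl [24+:8] = (word>>24) & 0xff = 96
addr_hi [15+:9] = (word>>15) & 0x1ff = 214
err [9+:6] = (word>>9) & 0x3f = 23
cnt [0+:9] = (word>>0) & 0x1ff = 443  ←
cnt signed 9b, MSB=1: 443 - 512 = -69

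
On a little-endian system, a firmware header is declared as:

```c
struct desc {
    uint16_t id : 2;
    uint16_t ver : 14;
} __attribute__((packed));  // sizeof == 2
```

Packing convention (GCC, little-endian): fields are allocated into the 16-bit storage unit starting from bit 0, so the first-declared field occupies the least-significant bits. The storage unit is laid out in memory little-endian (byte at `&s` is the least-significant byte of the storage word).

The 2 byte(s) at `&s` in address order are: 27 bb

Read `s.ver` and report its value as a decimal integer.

11977

[0]=0x27 [1]=0xbb (little-endian) → word 0xbb27
id:2 @ bit 0 → (0xbb27>>0)&0x3 = 0x3
ver:14 @ bit 2 → (0xbb27>>2)&0x3fff = 0x2ec9  ←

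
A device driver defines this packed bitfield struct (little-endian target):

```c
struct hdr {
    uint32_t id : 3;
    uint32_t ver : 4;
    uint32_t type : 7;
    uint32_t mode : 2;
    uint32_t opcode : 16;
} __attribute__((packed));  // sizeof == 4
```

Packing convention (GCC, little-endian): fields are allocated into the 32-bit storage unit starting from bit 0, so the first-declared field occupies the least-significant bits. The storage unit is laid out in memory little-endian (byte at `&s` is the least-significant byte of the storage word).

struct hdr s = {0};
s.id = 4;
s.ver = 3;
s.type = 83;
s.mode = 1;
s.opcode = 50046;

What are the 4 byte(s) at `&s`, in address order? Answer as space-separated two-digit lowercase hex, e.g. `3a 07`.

[0+:3] id=4 & 0x7 = 0x4; word=0x00000004
[3+:4] ver=3 & 0xf = 0x3; word=0x0000001c
[7+:7] type=83 & 0x7f = 0x53; word=0x0000299c
[14+:2] mode=1 & 0x3 = 0x1; word=0x0000699c
[16+:16] opcode=50046 & 0xffff = 0xc37e; word=0xc37e699c
word = 0xc37e699c → little-endian bytes:
  [0]=0x9c  [1]=0x69  [2]=0x7e  [3]=0xc3

9c 69 7e c3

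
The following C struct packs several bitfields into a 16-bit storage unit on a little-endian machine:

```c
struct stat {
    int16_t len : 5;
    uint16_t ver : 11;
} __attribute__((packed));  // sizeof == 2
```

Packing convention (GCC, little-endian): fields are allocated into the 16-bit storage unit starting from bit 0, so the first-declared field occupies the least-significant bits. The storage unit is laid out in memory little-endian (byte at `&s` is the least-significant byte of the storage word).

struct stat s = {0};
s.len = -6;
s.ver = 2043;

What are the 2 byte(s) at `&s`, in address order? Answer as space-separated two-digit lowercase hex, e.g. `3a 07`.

7a ff

[0+:5] len=-6 & 0x1f = 0x1a; word=0x001a
[5+:11] ver=2043 & 0x7ff = 0x7fb; word=0xff7a
word = 0xff7a → little-endian bytes:
  [0]=0x7a  [1]=0xff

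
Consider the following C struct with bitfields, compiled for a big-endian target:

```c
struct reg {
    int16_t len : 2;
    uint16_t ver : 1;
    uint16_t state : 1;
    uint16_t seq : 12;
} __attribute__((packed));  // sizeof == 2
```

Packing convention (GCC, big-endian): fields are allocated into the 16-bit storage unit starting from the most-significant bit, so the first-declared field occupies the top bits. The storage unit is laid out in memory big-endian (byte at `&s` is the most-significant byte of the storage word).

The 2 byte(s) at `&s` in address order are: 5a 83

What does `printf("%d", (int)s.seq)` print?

[0]=0x5a [1]=0x83 (big-endian) → word 0x5a83
len [14+:2] = (word>>14) & 0x3 = 1
ver [13+:1] = (word>>13) & 0x1 = 0
state [12+:1] = (word>>12) & 0x1 = 1
seq [0+:12] = (word>>0) & 0xfff = 2691  ←

2691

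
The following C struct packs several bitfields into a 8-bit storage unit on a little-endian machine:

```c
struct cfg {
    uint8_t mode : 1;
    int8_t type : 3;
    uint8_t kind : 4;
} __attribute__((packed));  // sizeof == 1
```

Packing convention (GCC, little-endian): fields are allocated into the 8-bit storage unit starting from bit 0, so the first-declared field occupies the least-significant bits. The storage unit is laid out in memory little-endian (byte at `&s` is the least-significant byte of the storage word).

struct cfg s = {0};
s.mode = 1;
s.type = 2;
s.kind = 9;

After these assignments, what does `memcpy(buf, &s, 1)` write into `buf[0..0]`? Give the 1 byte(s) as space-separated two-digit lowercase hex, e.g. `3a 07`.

95

[0+:1] mode=1 & 0x1 = 0x1; word=0x01
[1+:3] type=2 & 0x7 = 0x2; word=0x05
[4+:4] kind=9 & 0xf = 0x9; word=0x95
word = 0x95 → little-endian bytes:
  [0]=0x95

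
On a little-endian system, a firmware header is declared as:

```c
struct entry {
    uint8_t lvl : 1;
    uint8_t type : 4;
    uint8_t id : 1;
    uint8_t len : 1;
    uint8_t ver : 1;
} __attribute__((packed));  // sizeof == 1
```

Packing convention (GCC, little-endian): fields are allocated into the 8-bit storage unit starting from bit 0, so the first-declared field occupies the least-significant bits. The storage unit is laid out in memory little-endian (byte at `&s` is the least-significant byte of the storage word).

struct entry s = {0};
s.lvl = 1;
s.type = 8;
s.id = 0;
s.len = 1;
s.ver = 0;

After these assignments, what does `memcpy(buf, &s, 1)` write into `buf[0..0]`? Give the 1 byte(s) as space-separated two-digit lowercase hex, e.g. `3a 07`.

51

[0+:1] lvl=1 & 0x1 = 0x1; word=0x01
[1+:4] type=8 & 0xf = 0x8; word=0x11
[5+:1] id=0 & 0x1 = 0x0; word=0x11
[6+:1] len=1 & 0x1 = 0x1; word=0x51
[7+:1] ver=0 & 0x1 = 0x0; word=0x51
word = 0x51 → little-endian bytes:
  [0]=0x51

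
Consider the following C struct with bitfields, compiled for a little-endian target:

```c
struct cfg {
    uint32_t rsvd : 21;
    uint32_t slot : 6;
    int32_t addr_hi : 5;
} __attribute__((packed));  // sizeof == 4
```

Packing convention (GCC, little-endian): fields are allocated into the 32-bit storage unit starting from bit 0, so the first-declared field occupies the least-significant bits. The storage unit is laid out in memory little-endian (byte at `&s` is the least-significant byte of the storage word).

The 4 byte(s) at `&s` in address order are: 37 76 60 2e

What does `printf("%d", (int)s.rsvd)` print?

30263

[0]=0x37 [1]=0x76 [2]=0x60 [3]=0x2e (little-endian) → word 0x2e607637
rsvd [0+:21] = (word>>0) & 0x1fffff = 30263  ←
slot [21+:6] = (word>>21) & 0x3f = 51
addr_hi [27+:5] = (word>>27) & 0x1f = 5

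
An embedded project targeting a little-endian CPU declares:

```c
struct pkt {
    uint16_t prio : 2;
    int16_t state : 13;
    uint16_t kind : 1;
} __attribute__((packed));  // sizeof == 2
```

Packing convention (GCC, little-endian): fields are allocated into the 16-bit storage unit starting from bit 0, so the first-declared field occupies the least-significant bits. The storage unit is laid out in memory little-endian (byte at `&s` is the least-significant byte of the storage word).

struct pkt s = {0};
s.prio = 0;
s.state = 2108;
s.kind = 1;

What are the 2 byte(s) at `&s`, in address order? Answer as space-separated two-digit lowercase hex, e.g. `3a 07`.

f0 a0

prio:2 = 0 → 0x0 << 0 → word 0x0000
state:13 = 2108 → 0x83c << 2 → word 0x20f0
kind:1 = 1 → 0x1 << 15 → word 0xa0f0
word = 0xa0f0 → little-endian bytes:
  [0]=0xf0  [1]=0xa0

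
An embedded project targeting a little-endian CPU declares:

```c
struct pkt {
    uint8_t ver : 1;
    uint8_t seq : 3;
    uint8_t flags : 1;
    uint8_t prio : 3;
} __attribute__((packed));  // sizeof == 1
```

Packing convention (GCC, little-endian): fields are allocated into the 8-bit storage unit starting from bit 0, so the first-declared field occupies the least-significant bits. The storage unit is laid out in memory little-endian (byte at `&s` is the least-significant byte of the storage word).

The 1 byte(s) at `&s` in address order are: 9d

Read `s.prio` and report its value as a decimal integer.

4

[0]=0x9d (little-endian) → word 0x9d
ver:1 @ bit 0 → (0x9d>>0)&0x1 = 0x1
seq:3 @ bit 1 → (0x9d>>1)&0x7 = 0x6
flags:1 @ bit 4 → (0x9d>>4)&0x1 = 0x1
prio:3 @ bit 5 → (0x9d>>5)&0x7 = 0x4  ←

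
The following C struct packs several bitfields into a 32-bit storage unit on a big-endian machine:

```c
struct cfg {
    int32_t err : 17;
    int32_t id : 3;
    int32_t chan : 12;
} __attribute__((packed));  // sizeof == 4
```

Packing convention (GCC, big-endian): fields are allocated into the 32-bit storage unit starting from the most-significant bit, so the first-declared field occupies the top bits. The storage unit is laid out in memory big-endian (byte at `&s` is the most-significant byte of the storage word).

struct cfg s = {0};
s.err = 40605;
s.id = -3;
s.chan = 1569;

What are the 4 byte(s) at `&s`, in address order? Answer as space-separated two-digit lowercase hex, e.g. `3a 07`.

4f 4e d6 21

[15+:17] err=40605 & 0x1ffff = 0x9e9d; word=0x4f4e8000
[12+:3] id=-3 & 0x7 = 0x5; word=0x4f4ed000
[0+:12] chan=1569 & 0xfff = 0x621; word=0x4f4ed621
word = 0x4f4ed621 → big-endian bytes:
  [0]=0x4f  [1]=0x4e  [2]=0xd6  [3]=0x21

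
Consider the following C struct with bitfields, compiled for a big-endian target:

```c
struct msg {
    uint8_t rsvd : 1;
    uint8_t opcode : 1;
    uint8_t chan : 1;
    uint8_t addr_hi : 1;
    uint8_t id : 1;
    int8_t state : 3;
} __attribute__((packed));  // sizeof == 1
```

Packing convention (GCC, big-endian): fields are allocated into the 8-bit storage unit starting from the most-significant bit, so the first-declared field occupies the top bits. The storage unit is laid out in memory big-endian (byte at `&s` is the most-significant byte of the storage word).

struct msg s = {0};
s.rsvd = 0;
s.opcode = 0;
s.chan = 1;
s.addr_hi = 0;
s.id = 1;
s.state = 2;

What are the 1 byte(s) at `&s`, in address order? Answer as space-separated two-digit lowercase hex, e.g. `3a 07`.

2a

rsvd:1 = 0 → 0x0 << 7 → word 0x00
opcode:1 = 0 → 0x0 << 6 → word 0x00
chan:1 = 1 → 0x1 << 5 → word 0x20
addr_hi:1 = 0 → 0x0 << 4 → word 0x20
id:1 = 1 → 0x1 << 3 → word 0x28
state:3 = 2 → 0x2 << 0 → word 0x2a
word = 0x2a → big-endian bytes:
  [0]=0x2a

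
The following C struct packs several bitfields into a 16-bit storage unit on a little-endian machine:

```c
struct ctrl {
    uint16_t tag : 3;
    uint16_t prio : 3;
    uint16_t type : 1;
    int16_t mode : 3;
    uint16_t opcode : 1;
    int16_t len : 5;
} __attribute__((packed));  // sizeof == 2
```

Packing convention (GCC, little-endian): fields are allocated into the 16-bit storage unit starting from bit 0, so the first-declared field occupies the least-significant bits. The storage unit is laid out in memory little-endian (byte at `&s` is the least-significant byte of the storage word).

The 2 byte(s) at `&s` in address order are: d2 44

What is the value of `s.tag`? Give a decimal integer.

2

[0]=0xd2 [1]=0x44 (little-endian) → word 0x44d2
tag:3 @ bit 0 → (0x44d2>>0)&0x7 = 0x2  ←
prio:3 @ bit 3 → (0x44d2>>3)&0x7 = 0x2
type:1 @ bit 6 → (0x44d2>>6)&0x1 = 0x1
mode:3 @ bit 7 → (0x44d2>>7)&0x7 = 0x1
opcode:1 @ bit 10 → (0x44d2>>10)&0x1 = 0x1
len:5 @ bit 11 → (0x44d2>>11)&0x1f = 0x8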